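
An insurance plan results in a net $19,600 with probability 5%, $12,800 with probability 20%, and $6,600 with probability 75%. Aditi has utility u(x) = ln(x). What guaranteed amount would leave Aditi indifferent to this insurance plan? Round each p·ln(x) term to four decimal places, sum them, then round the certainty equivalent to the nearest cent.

$7,956.15

E[u] = 0.05·ln(19600) + 0.2·ln(12800) + 0.75·ln(6600) = 0.4942 + 1.8914 + 6.5961 = 8.9817
CE = e^8.9817 ≈ 7956.15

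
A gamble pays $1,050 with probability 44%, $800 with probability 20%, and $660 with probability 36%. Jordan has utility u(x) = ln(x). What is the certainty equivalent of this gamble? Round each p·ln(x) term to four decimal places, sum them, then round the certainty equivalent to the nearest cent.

$841.34

E[u] = 0.44·ln(1050) + 0.2·ln(800) + 0.36·ln(660) = 3.0609 + 1.3369 + 2.3372 = 6.7350
CE = e^6.7350 ≈ 841.34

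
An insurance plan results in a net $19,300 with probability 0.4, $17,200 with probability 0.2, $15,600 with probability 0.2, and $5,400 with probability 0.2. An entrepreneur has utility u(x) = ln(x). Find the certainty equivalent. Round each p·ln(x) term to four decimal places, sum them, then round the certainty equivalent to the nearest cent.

$14,008.23

E[u] = 0.4·ln(19300) + 0.2·ln(17200) + 0.2·ln(15600) + 0.2·ln(5400) = 3.9471 + 1.9505 + 1.9310 + 1.7188 = 9.5474
CE = e^9.5474 ≈ 14008.23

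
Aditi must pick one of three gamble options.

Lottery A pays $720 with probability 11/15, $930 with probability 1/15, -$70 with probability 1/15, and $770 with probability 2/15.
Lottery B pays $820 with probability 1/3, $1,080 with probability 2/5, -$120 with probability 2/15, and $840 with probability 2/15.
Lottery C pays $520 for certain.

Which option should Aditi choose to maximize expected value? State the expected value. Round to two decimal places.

Lottery A = 11/15 × 720 + 1/15 × 930 + 1/15 × (-70) + 2/15 × 770 = 528 + 62 − 4.6667 + 102.6667 = 688
Lottery B = 1/3 × 820 + 2/5 × 1080 + 2/15 × (-120) + 2/15 × 840 = 273.3333 + 432 − 16 + 112 = 801.3333
Lottery C: 520 (certain)

Lottery B ($801.33)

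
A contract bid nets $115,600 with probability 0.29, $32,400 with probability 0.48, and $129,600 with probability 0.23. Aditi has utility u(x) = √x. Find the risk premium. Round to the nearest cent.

E[u] = 0.29·√115600 + 0.48·√32400 + 0.23·√129600 = 0.29·340 + 0.48·180 + 0.23·360 = 267.8
CE = (267.8)² = 71716.84
Risk premium = EV − CE = 78884 − 71716.84 = 7167.16

$7,167.16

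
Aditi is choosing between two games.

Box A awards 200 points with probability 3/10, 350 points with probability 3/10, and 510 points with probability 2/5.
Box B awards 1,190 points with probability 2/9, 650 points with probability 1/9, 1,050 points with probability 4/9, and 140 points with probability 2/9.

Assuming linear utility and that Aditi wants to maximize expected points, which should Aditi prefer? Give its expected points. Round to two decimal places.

Box A = 3/10 × 200 + 3/10 × 350 + 2/5 × 510 = 60 + 105 + 204 = 369
Box B = 2/9 × 1190 + 1/9 × 650 + 4/9 × 1050 + 2/9 × 140 = 264.4444 + 72.2222 + 466.6667 + 31.1111 = 834.4444

Box B (834.44 points)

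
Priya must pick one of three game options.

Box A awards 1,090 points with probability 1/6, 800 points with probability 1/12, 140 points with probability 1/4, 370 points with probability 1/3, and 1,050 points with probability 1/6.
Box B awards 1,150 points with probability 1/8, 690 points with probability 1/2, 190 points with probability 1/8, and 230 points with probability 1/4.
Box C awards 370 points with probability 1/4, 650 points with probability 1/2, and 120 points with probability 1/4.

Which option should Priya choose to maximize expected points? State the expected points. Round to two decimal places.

Box A = 1/6 × 1090 + 1/12 × 800 + 1/4 × 140 + 1/3 × 370 + 1/6 × 1050 = 181.6667 + 66.6667 + 35 + 123.3333 + 175 = 581.6667
Box B = 1/8 × 1150 + 1/2 × 690 + 1/8 × 190 + 1/4 × 230 = 143.75 + 345 + 23.75 + 57.5 = 570
Box C = 1/4 × 370 + 1/2 × 650 + 1/4 × 120 = 92.5 + 325 + 30 = 447.5

Box A (581.67 points)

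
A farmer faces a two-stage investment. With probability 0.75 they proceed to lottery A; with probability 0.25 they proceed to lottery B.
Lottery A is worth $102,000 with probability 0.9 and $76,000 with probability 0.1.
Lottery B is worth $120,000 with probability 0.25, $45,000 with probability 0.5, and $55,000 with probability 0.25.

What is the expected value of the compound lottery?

$91,112.50

EV(A) = 0.9 × 102000 + 0.1 × 76000 = 91800 + 7600 = 99400
EV(B) = 0.25 × 120000 + 0.5 × 45000 + 0.25 × 55000 = 30000 + 22500 + 13750 = 66250
Overall = 0.75 × 99400 + 0.25 × 66250 = 74550 + 16562.5 = 91112.5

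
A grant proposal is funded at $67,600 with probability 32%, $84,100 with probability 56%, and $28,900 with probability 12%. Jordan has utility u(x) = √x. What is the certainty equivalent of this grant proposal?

$70,756

E[u] = 0.32·√67600 + 0.56·√84100 + 0.12·√28900 = 0.32·260 + 0.56·290 + 0.12·170 = 266
CE = (266)² = 70756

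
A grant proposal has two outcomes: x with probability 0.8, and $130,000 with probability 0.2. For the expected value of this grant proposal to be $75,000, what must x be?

0.8·x + 0.2·130000 = 75000
0.8·x = 75000 − 26000 = 49000
x = 49000 / 0.8 = 61250

x = $61,250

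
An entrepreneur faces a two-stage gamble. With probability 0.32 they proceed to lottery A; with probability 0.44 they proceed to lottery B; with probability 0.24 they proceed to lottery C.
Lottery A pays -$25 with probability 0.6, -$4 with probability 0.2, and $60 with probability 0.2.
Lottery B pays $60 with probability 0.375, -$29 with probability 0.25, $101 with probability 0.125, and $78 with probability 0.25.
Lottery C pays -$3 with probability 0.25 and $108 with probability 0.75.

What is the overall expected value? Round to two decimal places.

EV(A) = 0.6 × (-25) + 0.2 × (-4) + 0.2 × 60 = -15 − 0.8 + 12 = -3.8
EV(B) = 0.375 × 60 + 0.25 × (-29) + 0.125 × 101 + 0.25 × 78 = 22.5 − 7.25 + 12.625 + 19.5 = 47.375
EV(C) = 0.25 × (-3) + 0.75 × 108 = -0.75 + 81 = 80.25
Overall = 0.32 × (-3.8) + 0.44 × 47.375 + 0.24 × 80.25 = -1.216 + 20.845 + 19.26 = 38.889

$38.89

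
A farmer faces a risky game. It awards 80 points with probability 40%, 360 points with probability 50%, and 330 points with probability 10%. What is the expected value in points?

245 points

EV = 0.4 × 80 + 0.5 × 360 + 0.1 × 330 = 32 + 180 + 33 = 245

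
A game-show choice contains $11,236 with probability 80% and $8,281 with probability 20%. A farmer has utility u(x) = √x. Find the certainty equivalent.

$10,609

E[u] = 0.8·√11236 + 0.2·√8281 = 0.8·106 + 0.2·91 = 103
CE = (103)² = 10609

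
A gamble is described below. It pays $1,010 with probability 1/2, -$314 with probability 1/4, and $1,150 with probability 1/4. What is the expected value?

$714

EV = 1/2 × 1010 + 1/4 × (-314) + 1/4 × 1150 = 505 − 78.5 + 287.5 = 714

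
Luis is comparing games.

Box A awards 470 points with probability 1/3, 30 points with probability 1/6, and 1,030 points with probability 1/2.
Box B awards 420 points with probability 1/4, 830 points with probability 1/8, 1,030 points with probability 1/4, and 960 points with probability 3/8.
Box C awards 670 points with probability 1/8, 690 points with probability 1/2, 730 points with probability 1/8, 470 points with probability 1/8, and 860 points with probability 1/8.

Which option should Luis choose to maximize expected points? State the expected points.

Box B (826.25 points)

Box A = 1/3 × 470 + 1/6 × 30 + 1/2 × 1030 = 156.6667 + 5 + 515 = 676.6667
Box B = 1/4 × 420 + 1/8 × 830 + 1/4 × 1030 + 3/8 × 960 = 105 + 103.75 + 257.5 + 360 = 826.25
Box C = 1/8 × 670 + 1/2 × 690 + 1/8 × 730 + 1/8 × 470 + 1/8 × 860 = 83.75 + 345 + 91.25 + 58.75 + 107.5 = 686.25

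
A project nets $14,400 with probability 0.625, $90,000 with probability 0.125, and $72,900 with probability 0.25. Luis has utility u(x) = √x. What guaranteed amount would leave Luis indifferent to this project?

$32,400

E[u] = 0.625·√14400 + 0.125·√90000 + 0.25·√72900 = 0.625·120 + 0.125·300 + 0.25·270 = 180
CE = (180)² = 32400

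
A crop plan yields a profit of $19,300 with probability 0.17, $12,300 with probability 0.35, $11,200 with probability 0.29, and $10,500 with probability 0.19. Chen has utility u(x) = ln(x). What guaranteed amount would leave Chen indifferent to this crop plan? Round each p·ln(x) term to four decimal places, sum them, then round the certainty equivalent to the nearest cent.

E[u] = 0.17·ln(19300) + 0.35·ln(12300) + 0.29·ln(11200) + 0.19·ln(10500) = 1.6775 + 3.2961 + 2.7039 + 1.7592 = 9.4367
CE = e^9.4367 ≈ 12540.27

$12,540.27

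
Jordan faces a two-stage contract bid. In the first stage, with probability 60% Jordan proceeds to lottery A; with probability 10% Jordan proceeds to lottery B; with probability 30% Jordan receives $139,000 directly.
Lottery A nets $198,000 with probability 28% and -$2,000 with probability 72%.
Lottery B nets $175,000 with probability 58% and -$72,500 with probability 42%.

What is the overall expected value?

EV(A) = 0.28 × 198000 + 0.72 × (-2000) = 55440 − 1440 = 54000
EV(B) = 0.58 × 175000 + 0.42 × (-72500) = 101500 − 30450 = 71050
Branch C: 139000 (certain)
Overall = 0.6 × 54000 + 0.1 × 71050 + 0.3 × 139000 = 32400 + 7105 + 41700 = 81205

$81,205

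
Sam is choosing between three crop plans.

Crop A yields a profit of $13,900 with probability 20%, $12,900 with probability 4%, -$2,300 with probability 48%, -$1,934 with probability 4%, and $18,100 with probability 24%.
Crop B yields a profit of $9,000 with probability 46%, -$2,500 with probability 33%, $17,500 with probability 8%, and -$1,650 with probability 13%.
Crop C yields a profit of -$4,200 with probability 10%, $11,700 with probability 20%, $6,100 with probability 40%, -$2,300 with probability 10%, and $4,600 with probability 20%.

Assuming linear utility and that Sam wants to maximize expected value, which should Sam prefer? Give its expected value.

Crop A ($6,458.64)

Crop A = 0.2 × 13900 + 0.04 × 12900 + 0.48 × (-2300) + 0.04 × (-1934) + 0.24 × 18100 = 2780 + 516 − 1104 − 77.36 + 4344 = 6458.64
Crop B = 0.46 × 9000 + 0.33 × (-2500) + 0.08 × 17500 + 0.13 × (-1650) = 4140 − 825 + 1400 − 214.5 = 4500.5
Crop C = 0.1 × (-4200) + 0.2 × 11700 + 0.4 × 6100 + 0.1 × (-2300) + 0.2 × 4600 = -420 + 2340 + 2440 − 230 + 920 = 5050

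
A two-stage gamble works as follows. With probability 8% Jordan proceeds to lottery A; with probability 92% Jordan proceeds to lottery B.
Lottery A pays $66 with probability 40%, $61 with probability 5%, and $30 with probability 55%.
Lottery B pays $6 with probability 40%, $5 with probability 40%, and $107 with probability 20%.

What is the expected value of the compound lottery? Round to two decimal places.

$27.41

EV(A) = 0.4 × 66 + 0.05 × 61 + 0.55 × 30 = 26.4 + 3.05 + 16.5 = 45.95
EV(B) = 0.4 × 6 + 0.4 × 5 + 0.2 × 107 = 2.4 + 2 + 21.4 = 25.8
Overall = 0.08 × 45.95 + 0.92 × 25.8 = 3.676 + 23.736 = 27.412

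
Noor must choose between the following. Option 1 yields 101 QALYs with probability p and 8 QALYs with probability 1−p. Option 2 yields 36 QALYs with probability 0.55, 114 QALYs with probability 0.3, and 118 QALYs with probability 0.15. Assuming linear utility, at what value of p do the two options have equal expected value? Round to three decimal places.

EV(Option 2) = 0.55 × 36 + 0.3 × 114 + 0.15 × 118 = 19.8 + 34.2 + 17.7 = 71.7
p·101 + (1−p)·8 = 71.7
93p + 8 = 71.7
p = (71.7 − 8) / 93

p = 0.685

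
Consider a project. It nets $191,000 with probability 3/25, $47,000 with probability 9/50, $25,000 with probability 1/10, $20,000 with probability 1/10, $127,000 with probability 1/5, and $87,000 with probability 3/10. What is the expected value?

$87,380

EV = 3/25 × 191000 + 9/50 × 47000 + 1/10 × 25000 + 1/10 × 20000 + 1/5 × 127000 + 3/10 × 87000 = 22920 + 8460 + 2500 + 2000 + 25400 + 26100 = 87380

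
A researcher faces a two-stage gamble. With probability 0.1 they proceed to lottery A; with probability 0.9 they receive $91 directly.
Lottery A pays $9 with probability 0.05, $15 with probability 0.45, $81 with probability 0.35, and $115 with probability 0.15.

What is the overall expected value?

EV(A) = 0.05 × 9 + 0.45 × 15 + 0.35 × 81 + 0.15 × 115 = 0.45 + 6.75 + 28.35 + 17.25 = 52.8
Branch B: 91 (certain)
Overall = 0.1 × 52.8 + 0.9 × 91 = 5.28 + 81.9 = 87.18

$87.18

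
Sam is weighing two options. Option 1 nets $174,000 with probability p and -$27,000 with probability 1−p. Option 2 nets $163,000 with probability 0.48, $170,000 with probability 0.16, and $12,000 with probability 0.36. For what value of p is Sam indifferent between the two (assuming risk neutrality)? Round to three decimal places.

p = 0.680

EV(Option 2) = 0.48 × 163000 + 0.16 × 170000 + 0.36 × 12000 = 78240 + 27200 + 4320 = 109760
p·174000 + (1−p)·(-27000) = 109760
201000p − 27000 = 109760
p = (109760 + 27000) / 201000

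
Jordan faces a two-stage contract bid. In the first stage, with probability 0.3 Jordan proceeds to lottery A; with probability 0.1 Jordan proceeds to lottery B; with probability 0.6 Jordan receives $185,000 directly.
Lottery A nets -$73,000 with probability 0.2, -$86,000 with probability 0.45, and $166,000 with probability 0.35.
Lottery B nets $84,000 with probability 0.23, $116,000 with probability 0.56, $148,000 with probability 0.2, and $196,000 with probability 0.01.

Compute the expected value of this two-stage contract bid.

EV(A) = 0.2 × (-73000) + 0.45 × (-86000) + 0.35 × 166000 = -14600 − 38700 + 58100 = 4800
EV(B) = 0.23 × 84000 + 0.56 × 116000 + 0.2 × 148000 + 0.01 × 196000 = 19320 + 64960 + 29600 + 1960 = 115840
Branch C: 185000 (certain)
Overall = 0.3 × 4800 + 0.1 × 115840 + 0.6 × 185000 = 1440 + 11584 + 111000 = 124024

$124,024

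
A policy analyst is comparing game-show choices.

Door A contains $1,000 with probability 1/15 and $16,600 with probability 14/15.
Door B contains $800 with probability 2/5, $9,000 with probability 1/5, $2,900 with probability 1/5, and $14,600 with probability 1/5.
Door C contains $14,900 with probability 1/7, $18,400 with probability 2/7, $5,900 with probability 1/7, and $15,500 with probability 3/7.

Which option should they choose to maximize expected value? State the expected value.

Door A = 1/15 × 1000 + 14/15 × 16600 = 66.6667 + 15493.3333 = 15560
Door B = 2/5 × 800 + 1/5 × 9000 + 1/5 × 2900 + 1/5 × 14600 = 320 + 1800 + 580 + 2920 = 5620
Door C = 1/7 × 14900 + 2/7 × 18400 + 1/7 × 5900 + 3/7 × 15500 = 2128.5714 + 5257.1429 + 842.8571 + 6642.8571 = 14871.4286

Door A ($15,560)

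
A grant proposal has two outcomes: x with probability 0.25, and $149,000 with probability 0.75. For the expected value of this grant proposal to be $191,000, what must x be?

0.25·x + 0.75·149000 = 191000
0.25·x = 191000 − 111750 = 79250
x = 79250 / 0.25 = 317000

x = $317,000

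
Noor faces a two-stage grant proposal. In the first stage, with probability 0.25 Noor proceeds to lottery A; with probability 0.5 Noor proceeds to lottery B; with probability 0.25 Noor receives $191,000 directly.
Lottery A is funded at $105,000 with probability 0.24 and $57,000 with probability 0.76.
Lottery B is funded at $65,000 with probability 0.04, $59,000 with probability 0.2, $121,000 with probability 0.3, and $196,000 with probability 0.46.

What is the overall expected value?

$135,310

EV(A) = 0.24 × 105000 + 0.76 × 57000 = 25200 + 43320 = 68520
EV(B) = 0.04 × 65000 + 0.2 × 59000 + 0.3 × 121000 + 0.46 × 196000 = 2600 + 11800 + 36300 + 90160 = 140860
Branch C: 191000 (certain)
Overall = 0.25 × 68520 + 0.5 × 140860 + 0.25 × 191000 = 17130 + 70430 + 47750 = 135310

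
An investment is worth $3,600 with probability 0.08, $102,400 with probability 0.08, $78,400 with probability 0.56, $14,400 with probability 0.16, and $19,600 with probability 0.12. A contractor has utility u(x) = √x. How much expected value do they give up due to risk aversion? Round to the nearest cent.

E[u] = 0.08·√3600 + 0.08·√102400 + 0.56·√78400 + 0.16·√14400 + 0.12·√19600 = 0.08·60 + 0.08·320 + 0.56·280 + 0.16·120 + 0.12·140 = 223.2
CE = (223.2)² = 49818.24
Risk premium = EV − CE = 57040 − 49818.24 = 7221.76

$7,221.76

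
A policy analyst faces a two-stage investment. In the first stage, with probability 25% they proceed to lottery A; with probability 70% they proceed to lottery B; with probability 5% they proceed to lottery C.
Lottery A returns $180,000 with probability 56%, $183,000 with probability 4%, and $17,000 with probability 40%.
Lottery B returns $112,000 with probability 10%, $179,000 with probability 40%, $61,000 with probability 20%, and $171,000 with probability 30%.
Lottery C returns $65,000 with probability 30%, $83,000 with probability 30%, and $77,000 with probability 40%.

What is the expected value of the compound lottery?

EV(A) = 0.56 × 180000 + 0.04 × 183000 + 0.4 × 17000 = 100800 + 7320 + 6800 = 114920
EV(B) = 0.1 × 112000 + 0.4 × 179000 + 0.2 × 61000 + 0.3 × 171000 = 11200 + 71600 + 12200 + 51300 = 146300
EV(C) = 0.3 × 65000 + 0.3 × 83000 + 0.4 × 77000 = 19500 + 24900 + 30800 = 75200
Overall = 0.25 × 114920 + 0.7 × 146300 + 0.05 × 75200 = 28730 + 102410 + 3760 = 134900

$134,900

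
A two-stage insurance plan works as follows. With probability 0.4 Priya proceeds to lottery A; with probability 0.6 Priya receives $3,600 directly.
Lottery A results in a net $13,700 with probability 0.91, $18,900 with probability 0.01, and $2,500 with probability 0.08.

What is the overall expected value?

$7,302.40

EV(A) = 0.91 × 13700 + 0.01 × 18900 + 0.08 × 2500 = 12467 + 189 + 200 = 12856
Branch B: 3600 (certain)
Overall = 0.4 × 12856 + 0.6 × 3600 = 5142.4 + 2160 = 7302.4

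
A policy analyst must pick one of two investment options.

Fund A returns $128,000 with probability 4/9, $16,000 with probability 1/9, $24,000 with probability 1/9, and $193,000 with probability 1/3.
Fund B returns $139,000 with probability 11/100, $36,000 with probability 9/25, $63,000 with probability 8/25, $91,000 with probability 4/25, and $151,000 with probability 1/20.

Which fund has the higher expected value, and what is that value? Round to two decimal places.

Fund A ($125,666.67)

Fund A = 4/9 × 128000 + 1/9 × 16000 + 1/9 × 24000 + 1/3 × 193000 = 56888.8889 + 1777.7778 + 2666.6667 + 64333.3333 = 125666.6667
Fund B = 11/100 × 139000 + 9/25 × 36000 + 8/25 × 63000 + 4/25 × 91000 + 1/20 × 151000 = 15290 + 12960 + 20160 + 14560 + 7550 = 70520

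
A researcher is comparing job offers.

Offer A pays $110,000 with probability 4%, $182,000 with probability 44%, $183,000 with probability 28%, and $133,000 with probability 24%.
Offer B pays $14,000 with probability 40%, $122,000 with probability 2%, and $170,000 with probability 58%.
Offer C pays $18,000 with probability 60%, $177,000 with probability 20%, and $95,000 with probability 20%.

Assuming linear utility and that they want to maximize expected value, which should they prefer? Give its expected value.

Offer A = 0.04 × 110000 + 0.44 × 182000 + 0.28 × 183000 + 0.24 × 133000 = 4400 + 80080 + 51240 + 31920 = 167640
Offer B = 0.4 × 14000 + 0.02 × 122000 + 0.58 × 170000 = 5600 + 2440 + 98600 = 106640
Offer C = 0.6 × 18000 + 0.2 × 177000 + 0.2 × 95000 = 10800 + 35400 + 19000 = 65200

Offer A ($167,640)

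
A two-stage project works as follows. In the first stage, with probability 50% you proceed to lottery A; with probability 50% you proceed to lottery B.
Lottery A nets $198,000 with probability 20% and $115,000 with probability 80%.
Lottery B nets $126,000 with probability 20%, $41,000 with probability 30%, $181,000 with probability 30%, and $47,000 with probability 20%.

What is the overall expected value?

$116,400

EV(A) = 0.2 × 198000 + 0.8 × 115000 = 39600 + 92000 = 131600
EV(B) = 0.2 × 126000 + 0.3 × 41000 + 0.3 × 181000 + 0.2 × 47000 = 25200 + 12300 + 54300 + 9400 = 101200
Overall = 0.5 × 131600 + 0.5 × 101200 = 65800 + 50600 = 116400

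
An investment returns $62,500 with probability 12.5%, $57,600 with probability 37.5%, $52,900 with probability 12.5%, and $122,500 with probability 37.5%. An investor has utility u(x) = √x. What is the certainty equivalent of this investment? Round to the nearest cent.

$79,101.56

E[u] = 0.125·√62500 + 0.375·√57600 + 0.125·√52900 + 0.375·√122500 = 0.125·250 + 0.375·240 + 0.125·230 + 0.375·350 = 281.25
CE = (281.25)² = 79101.5625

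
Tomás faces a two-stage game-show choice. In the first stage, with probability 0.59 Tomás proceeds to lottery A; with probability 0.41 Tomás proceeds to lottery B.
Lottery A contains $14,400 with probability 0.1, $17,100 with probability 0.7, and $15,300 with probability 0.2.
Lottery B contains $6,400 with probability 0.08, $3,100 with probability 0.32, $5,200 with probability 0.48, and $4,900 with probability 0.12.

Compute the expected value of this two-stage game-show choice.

EV(A) = 0.1 × 14400 + 0.7 × 17100 + 0.2 × 15300 = 1440 + 11970 + 3060 = 16470
EV(B) = 0.08 × 6400 + 0.32 × 3100 + 0.48 × 5200 + 0.12 × 4900 = 512 + 992 + 2496 + 588 = 4588
Overall = 0.59 × 16470 + 0.41 × 4588 = 9717.3 + 1881.08 = 11598.38

$11,598.38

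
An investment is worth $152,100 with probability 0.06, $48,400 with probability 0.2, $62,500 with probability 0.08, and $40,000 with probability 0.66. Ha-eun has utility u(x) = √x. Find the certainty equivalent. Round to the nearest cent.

$48,136.36

E[u] = 0.06·√152100 + 0.2·√48400 + 0.08·√62500 + 0.66·√40000 = 0.06·390 + 0.2·220 + 0.08·250 + 0.66·200 = 219.4
CE = (219.4)² = 48136.36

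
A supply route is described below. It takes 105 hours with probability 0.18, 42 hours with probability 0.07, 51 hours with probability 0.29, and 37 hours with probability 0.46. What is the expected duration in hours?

EV = 0.18 × 105 + 0.07 × 42 + 0.29 × 51 + 0.46 × 37 = 18.9 + 2.94 + 14.79 + 17.02 = 53.65

53.65 hours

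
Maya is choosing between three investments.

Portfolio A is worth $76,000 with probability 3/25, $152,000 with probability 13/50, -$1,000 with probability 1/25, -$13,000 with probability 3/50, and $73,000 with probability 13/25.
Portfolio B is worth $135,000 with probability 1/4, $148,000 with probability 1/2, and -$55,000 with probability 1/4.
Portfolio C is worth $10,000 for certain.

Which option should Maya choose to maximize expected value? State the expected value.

Portfolio A = 3/25 × 76000 + 13/50 × 152000 + 1/25 × (-1000) + 3/50 × (-13000) + 13/25 × 73000 = 9120 + 39520 − 40 − 780 + 37960 = 85780
Portfolio B = 1/4 × 135000 + 1/2 × 148000 + 1/4 × (-55000) = 33750 + 74000 − 13750 = 94000
Portfolio C: 10000 (certain)

Portfolio B ($94,000)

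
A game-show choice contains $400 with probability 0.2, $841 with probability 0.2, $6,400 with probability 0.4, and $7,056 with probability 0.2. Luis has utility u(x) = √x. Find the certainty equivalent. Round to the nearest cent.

E[u] = 0.2·√400 + 0.2·√841 + 0.4·√6400 + 0.2·√7056 = 0.2·20 + 0.2·29 + 0.4·80 + 0.2·84 = 58.6
CE = (58.6)² = 3433.96

$3,433.96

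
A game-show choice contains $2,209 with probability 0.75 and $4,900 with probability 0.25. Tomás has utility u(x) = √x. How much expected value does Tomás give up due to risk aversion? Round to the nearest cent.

$99.19

E[u] = 0.75·√2209 + 0.25·√4900 = 0.75·47 + 0.25·70 = 52.75
CE = (52.75)² = 2782.5625
Risk premium = EV − CE = 2881.75 − 2782.5625 = 99.1875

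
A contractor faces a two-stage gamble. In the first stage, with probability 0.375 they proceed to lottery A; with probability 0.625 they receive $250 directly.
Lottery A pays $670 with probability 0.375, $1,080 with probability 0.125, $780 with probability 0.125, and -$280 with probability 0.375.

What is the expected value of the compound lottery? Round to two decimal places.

EV(A) = 0.375 × 670 + 0.125 × 1080 + 0.125 × 780 + 0.375 × (-280) = 251.25 + 135 + 97.5 − 105 = 378.75
Branch B: 250 (certain)
Overall = 0.375 × 378.75 + 0.625 × 250 = 142.03125 + 156.25 = 298.28125

$298.28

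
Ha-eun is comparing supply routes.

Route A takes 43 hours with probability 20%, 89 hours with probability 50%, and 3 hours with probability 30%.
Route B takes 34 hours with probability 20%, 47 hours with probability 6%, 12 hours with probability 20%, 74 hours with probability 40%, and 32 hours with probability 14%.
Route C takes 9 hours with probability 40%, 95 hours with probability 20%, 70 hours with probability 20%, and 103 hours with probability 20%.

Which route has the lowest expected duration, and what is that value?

Route B (46.1 hours)

Route A = 0.2 × 43 + 0.5 × 89 + 0.3 × 3 = 8.6 + 44.5 + 0.9 = 54
Route B = 0.2 × 34 + 0.06 × 47 + 0.2 × 12 + 0.4 × 74 + 0.14 × 32 = 6.8 + 2.82 + 2.4 + 29.6 + 4.48 = 46.1
Route C = 0.4 × 9 + 0.2 × 95 + 0.2 × 70 + 0.2 × 103 = 3.6 + 19 + 14 + 20.6 = 57.2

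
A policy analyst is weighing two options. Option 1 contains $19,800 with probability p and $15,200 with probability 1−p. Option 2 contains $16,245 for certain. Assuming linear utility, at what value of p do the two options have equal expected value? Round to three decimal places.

p·19800 + (1−p)·15200 = 16245
4600p + 15200 = 16245
p = (16245 − 15200) / 4600

p = 0.227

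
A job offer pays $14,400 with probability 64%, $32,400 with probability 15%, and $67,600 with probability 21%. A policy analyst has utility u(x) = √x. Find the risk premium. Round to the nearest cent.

$3,181.44

E[u] = 0.64·√14400 + 0.15·√32400 + 0.21·√67600 = 0.64·120 + 0.15·180 + 0.21·260 = 158.4
CE = (158.4)² = 25090.56
Risk premium = EV − CE = 28272 − 25090.56 = 3181.44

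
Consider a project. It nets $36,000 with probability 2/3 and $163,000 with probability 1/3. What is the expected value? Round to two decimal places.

EV = 2/3 × 36000 + 1/3 × 163000 = 24000 + 54333.3333 = 78333.3333

$78,333.33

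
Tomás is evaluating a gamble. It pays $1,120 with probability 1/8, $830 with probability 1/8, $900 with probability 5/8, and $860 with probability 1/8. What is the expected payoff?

$913.75

EV = 1/8 × 1120 + 1/8 × 830 + 5/8 × 900 + 1/8 × 860 = 140 + 103.75 + 562.5 + 107.5 = 913.75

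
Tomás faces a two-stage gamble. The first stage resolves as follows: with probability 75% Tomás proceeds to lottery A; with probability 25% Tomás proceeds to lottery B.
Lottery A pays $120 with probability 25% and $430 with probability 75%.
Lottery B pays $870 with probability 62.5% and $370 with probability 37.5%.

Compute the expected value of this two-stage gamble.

EV(A) = 0.25 × 120 + 0.75 × 430 = 30 + 322.5 = 352.5
EV(B) = 0.625 × 870 + 0.375 × 370 = 543.75 + 138.75 = 682.5
Overall = 0.75 × 352.5 + 0.25 × 682.5 = 264.375 + 170.625 = 435

$435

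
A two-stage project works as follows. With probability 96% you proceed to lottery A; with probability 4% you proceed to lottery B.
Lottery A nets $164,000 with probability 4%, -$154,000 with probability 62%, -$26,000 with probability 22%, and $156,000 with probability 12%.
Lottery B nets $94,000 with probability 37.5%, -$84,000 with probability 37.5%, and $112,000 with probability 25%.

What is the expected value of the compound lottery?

EV(A) = 0.04 × 164000 + 0.62 × (-154000) + 0.22 × (-26000) + 0.12 × 156000 = 6560 − 95480 − 5720 + 18720 = -75920
EV(B) = 0.375 × 94000 + 0.375 × (-84000) + 0.25 × 112000 = 35250 − 31500 + 28000 = 31750
Overall = 0.96 × (-75920) + 0.04 × 31750 = -72883.2 + 1270 = -71613.2

-$71,613.20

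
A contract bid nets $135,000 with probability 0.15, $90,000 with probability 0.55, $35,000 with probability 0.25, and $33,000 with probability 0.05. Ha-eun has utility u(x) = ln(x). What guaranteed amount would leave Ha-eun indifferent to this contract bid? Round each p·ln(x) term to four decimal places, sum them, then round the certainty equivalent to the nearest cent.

E[u] = 0.15·ln(135000) + 0.55·ln(90000) + 0.25·ln(35000) + 0.05·ln(33000) = 1.7720 + 6.2742 + 2.6158 + 0.5202 = 11.1822
CE = e^11.1822 ≈ 71840.24

$71,840.24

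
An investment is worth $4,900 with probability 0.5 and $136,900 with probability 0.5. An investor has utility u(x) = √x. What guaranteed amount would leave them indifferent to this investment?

$48,400

E[u] = 0.5·√4900 + 0.5·√136900 = 0.5·70 + 0.5·370 = 220
CE = (220)² = 48400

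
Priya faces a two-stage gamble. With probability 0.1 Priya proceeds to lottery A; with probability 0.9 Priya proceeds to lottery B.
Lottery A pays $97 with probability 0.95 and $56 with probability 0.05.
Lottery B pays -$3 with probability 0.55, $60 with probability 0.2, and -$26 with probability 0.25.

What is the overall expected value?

$12.96

EV(A) = 0.95 × 97 + 0.05 × 56 = 92.15 + 2.8 = 94.95
EV(B) = 0.55 × (-3) + 0.2 × 60 + 0.25 × (-26) = -1.65 + 12 − 6.5 = 3.85
Overall = 0.1 × 94.95 + 0.9 × 3.85 = 9.495 + 3.465 = 12.96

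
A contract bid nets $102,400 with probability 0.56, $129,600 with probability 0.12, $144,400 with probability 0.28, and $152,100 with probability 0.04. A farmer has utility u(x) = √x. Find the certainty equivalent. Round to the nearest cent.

E[u] = 0.56·√102400 + 0.12·√129600 + 0.28·√144400 + 0.04·√152100 = 0.56·320 + 0.12·360 + 0.28·380 + 0.04·390 = 344.4
CE = (344.4)² = 118611.36

$118,611.36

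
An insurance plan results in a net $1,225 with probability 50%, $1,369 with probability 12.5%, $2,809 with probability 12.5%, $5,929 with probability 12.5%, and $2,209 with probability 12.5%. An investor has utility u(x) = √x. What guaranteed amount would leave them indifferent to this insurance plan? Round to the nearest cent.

E[u] = 0.5·√1225 + 0.125·√1369 + 0.125·√2809 + 0.125·√5929 + 0.125·√2209 = 0.5·35 + 0.125·37 + 0.125·53 + 0.125·77 + 0.125·47 = 44.25
CE = (44.25)² = 1958.0625

$1,958.06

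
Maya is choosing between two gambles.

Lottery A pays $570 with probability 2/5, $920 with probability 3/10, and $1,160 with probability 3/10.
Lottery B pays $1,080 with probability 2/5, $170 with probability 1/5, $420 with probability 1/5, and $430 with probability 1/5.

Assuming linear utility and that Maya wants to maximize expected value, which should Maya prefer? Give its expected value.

Lottery A ($852)

Lottery A = 2/5 × 570 + 3/10 × 920 + 3/10 × 1160 = 228 + 276 + 348 = 852
Lottery B = 2/5 × 1080 + 1/5 × 170 + 1/5 × 420 + 1/5 × 430 = 432 + 34 + 84 + 86 = 636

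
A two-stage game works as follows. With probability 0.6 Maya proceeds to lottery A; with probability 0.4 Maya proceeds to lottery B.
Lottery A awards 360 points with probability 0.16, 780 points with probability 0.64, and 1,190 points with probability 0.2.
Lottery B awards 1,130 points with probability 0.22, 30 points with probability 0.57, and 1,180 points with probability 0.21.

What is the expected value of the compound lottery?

682.28 points

EV(A) = 0.16 × 360 + 0.64 × 780 + 0.2 × 1190 = 57.6 + 499.2 + 238 = 794.8
EV(B) = 0.22 × 1130 + 0.57 × 30 + 0.21 × 1180 = 248.6 + 17.1 + 247.8 = 513.5
Overall = 0.6 × 794.8 + 0.4 × 513.5 = 476.88 + 205.4 = 682.28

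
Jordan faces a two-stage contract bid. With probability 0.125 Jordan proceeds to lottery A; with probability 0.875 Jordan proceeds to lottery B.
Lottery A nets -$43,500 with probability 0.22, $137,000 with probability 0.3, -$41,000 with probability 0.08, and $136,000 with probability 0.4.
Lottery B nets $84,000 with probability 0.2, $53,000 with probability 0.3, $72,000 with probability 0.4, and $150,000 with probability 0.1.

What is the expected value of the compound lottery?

$77,268.75

EV(A) = 0.22 × (-43500) + 0.3 × 137000 + 0.08 × (-41000) + 0.4 × 136000 = -9570 + 41100 − 3280 + 54400 = 82650
EV(B) = 0.2 × 84000 + 0.3 × 53000 + 0.4 × 72000 + 0.1 × 150000 = 16800 + 15900 + 28800 + 15000 = 76500
Overall = 0.125 × 82650 + 0.875 × 76500 = 10331.25 + 66937.5 = 77268.75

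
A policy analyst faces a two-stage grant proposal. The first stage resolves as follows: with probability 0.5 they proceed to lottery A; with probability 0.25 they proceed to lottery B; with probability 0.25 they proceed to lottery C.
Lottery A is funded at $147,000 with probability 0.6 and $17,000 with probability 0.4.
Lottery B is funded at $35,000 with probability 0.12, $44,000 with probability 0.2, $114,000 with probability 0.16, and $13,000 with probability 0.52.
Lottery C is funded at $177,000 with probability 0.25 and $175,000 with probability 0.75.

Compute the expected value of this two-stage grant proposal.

$100,875

EV(A) = 0.6 × 147000 + 0.4 × 17000 = 88200 + 6800 = 95000
EV(B) = 0.12 × 35000 + 0.2 × 44000 + 0.16 × 114000 + 0.52 × 13000 = 4200 + 8800 + 18240 + 6760 = 38000
EV(C) = 0.25 × 177000 + 0.75 × 175000 = 44250 + 131250 = 175500
Overall = 0.5 × 95000 + 0.25 × 38000 + 0.25 × 175500 = 47500 + 9500 + 43875 = 100875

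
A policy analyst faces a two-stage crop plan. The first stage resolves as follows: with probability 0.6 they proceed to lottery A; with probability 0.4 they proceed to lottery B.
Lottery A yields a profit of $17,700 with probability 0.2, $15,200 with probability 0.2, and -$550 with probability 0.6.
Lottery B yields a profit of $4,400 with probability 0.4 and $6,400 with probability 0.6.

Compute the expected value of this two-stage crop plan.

$5,990

EV(A) = 0.2 × 17700 + 0.2 × 15200 + 0.6 × (-550) = 3540 + 3040 − 330 = 6250
EV(B) = 0.4 × 4400 + 0.6 × 6400 = 1760 + 3840 = 5600
Overall = 0.6 × 6250 + 0.4 × 5600 = 3750 + 2240 = 5990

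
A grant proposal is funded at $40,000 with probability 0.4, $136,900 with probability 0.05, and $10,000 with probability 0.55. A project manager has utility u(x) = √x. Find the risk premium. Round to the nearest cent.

$4,782.75

E[u] = 0.4·√40000 + 0.05·√136900 + 0.55·√10000 = 0.4·200 + 0.05·370 + 0.55·100 = 153.5
CE = (153.5)² = 23562.25
Risk premium = EV − CE = 28345 − 23562.25 = 4782.75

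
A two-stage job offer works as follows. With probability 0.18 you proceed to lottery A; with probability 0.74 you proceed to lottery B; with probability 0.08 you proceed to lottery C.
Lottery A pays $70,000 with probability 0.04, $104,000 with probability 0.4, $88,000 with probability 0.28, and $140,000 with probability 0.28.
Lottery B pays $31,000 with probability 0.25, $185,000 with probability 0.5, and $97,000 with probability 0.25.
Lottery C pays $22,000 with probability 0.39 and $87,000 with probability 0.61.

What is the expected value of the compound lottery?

$116,545.20

EV(A) = 0.04 × 70000 + 0.4 × 104000 + 0.28 × 88000 + 0.28 × 140000 = 2800 + 41600 + 24640 + 39200 = 108240
EV(B) = 0.25 × 31000 + 0.5 × 185000 + 0.25 × 97000 = 7750 + 92500 + 24250 = 124500
EV(C) = 0.39 × 22000 + 0.61 × 87000 = 8580 + 53070 = 61650
Overall = 0.18 × 108240 + 0.74 × 124500 + 0.08 × 61650 = 19483.2 + 92130 + 4932 = 116545.2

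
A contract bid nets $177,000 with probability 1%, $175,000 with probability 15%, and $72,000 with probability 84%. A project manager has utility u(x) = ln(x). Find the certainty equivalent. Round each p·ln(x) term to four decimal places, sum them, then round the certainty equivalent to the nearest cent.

$83,000.34

E[u] = 0.01·ln(177000) + 0.15·ln(175000) + 0.84·ln(72000) = 0.1208 + 1.8109 + 9.3949 = 11.3266
CE = e^11.3266 ≈ 83000.34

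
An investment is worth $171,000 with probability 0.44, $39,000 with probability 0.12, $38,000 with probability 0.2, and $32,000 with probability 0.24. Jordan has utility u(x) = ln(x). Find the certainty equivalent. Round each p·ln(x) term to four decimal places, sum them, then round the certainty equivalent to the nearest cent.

$70,898.18

E[u] = 0.44·ln(171000) + 0.12·ln(39000) + 0.2·ln(38000) + 0.24·ln(32000) = 5.3017 + 1.2686 + 2.1091 + 2.4896 = 11.1690
CE = e^11.1690 ≈ 70898.18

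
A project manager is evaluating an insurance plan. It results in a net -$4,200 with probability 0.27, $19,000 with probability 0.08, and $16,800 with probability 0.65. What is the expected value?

EV = 0.27 × (-4200) + 0.08 × 19000 + 0.65 × 16800 = -1134 + 1520 + 10920 = 11306

$11,306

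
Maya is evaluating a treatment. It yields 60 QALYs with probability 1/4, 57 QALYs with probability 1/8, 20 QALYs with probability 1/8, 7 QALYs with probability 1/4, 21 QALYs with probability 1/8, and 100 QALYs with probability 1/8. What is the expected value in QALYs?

EV = 1/4 × 60 + 1/8 × 57 + 1/8 × 20 + 1/4 × 7 + 1/8 × 21 + 1/8 × 100 = 15 + 7.125 + 2.5 + 1.75 + 2.625 + 12.5 = 41.5

41.5 QALYs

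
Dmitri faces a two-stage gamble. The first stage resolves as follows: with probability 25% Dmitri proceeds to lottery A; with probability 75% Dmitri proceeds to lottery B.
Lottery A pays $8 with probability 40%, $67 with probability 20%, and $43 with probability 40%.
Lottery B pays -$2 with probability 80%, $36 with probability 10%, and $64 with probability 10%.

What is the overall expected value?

$14.75

EV(A) = 0.4 × 8 + 0.2 × 67 + 0.4 × 43 = 3.2 + 13.4 + 17.2 = 33.8
EV(B) = 0.8 × (-2) + 0.1 × 36 + 0.1 × 64 = -1.6 + 3.6 + 6.4 = 8.4
Overall = 0.25 × 33.8 + 0.75 × 8.4 = 8.45 + 6.3 = 14.75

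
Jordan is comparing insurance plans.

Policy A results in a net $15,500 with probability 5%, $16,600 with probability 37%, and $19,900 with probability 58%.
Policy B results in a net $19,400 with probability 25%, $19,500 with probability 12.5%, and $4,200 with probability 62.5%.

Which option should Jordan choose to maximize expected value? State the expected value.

Policy A = 0.05 × 15500 + 0.37 × 16600 + 0.58 × 19900 = 775 + 6142 + 11542 = 18459
Policy B = 0.25 × 19400 + 0.125 × 19500 + 0.625 × 4200 = 4850 + 2437.5 + 2625 = 9912.5

Policy A ($18,459)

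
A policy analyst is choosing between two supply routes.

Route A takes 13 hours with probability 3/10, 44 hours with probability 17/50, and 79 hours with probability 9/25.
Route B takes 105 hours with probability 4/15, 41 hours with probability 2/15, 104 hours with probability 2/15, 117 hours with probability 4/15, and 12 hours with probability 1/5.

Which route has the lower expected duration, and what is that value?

Route A (47.3 hours)

Route A = 3/10 × 13 + 17/50 × 44 + 9/25 × 79 = 3.9 + 14.96 + 28.44 = 47.3
Route B = 4/15 × 105 + 2/15 × 41 + 2/15 × 104 + 4/15 × 117 + 1/5 × 12 = 28 + 5.4667 + 13.8667 + 31.2 + 2.4 = 80.9333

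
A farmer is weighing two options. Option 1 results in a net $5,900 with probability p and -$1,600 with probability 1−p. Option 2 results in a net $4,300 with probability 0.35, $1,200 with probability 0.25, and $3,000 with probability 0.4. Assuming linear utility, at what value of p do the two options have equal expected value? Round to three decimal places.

EV(Option 2) = 0.35 × 4300 + 0.25 × 1200 + 0.4 × 3000 = 1505 + 300 + 1200 = 3005
p·5900 + (1−p)·(-1600) = 3005
7500p − 1600 = 3005
p = (3005 + 1600) / 7500

p = 0.614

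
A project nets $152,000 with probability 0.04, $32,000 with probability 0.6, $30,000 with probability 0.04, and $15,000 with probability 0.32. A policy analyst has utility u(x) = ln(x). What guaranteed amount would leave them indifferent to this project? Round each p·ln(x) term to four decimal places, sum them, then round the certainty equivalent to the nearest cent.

$26,659.48

E[u] = 0.04·ln(152000) + 0.6·ln(32000) + 0.04·ln(30000) + 0.32·ln(15000) = 0.4773 + 6.2241 + 0.4124 + 3.0771 = 10.1909
CE = e^10.1909 ≈ 26659.48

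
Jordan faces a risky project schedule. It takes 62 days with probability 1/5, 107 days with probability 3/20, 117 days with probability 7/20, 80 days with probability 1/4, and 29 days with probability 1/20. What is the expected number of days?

EV = 1/5 × 62 + 3/20 × 107 + 7/20 × 117 + 1/4 × 80 + 1/20 × 29 = 12.4 + 16.05 + 40.95 + 20 + 1.45 = 90.85

90.85 days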